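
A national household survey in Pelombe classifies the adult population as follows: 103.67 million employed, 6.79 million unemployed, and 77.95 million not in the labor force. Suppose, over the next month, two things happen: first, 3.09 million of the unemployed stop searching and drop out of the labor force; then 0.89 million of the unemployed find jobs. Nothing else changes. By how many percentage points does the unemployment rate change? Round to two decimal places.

Initially, labor force = 103.67 + 6.79 = 110.46 million, so u = 6.79/110.46 = 6.15%.
After the first change, unemployed and labor force both fall by 3.09 → E = 103.67, U = 3.70, labor force = 107.37 million.
After the second change, unemployed falls and employed rises by 0.89; labor force unchanged → E = 104.56, U = 2.81, labor force = 107.37 million.
New unemployment rate = 2.81 / 107.37 = 2.62%.
Change = 2.62% − 6.15% = −3.53 percentage points.

The unemployment rate changes by −3.53 percentage points.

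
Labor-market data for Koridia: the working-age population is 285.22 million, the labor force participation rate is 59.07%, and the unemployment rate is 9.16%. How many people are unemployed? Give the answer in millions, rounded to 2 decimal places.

About 15.43 million are unemployed.

Labor force = 0.5907 × 285.22 = 168.48 million.
Unemployed = 0.0916 × 168.48 ≈ 15.43 million.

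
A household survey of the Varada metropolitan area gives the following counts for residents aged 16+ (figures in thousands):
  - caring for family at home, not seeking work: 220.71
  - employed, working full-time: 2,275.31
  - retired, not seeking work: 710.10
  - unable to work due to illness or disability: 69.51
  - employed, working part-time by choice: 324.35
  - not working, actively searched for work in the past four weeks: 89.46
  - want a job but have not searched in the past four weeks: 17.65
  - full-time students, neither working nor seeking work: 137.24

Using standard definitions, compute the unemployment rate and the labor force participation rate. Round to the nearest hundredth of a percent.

Unemployment rate ≈ 3.33%; labor force participation rate ≈ 69.95%.

Employed = 2,275.31 + 324.35 = 2,599.66 thousand.
Unemployed = 89.46 thousand.
Labor force = 2,599.66 + 89.46 = 2,689.12 thousand.
Not in labor force = 220.71 + 710.10 + 69.51 + 17.65 + 137.24 = 1,155.21 thousand (those not working and not actively searching are outside the labor force — including those who want a job but have given up searching).
Civilian working-age population = 2,689.12 + 1,155.21 = 3,844.33 thousand.
Unemployment rate = 89.46 / 2,689.12 = 3.33%.
Labor force participation rate = 2,689.12 / 3,844.33 = 69.95%.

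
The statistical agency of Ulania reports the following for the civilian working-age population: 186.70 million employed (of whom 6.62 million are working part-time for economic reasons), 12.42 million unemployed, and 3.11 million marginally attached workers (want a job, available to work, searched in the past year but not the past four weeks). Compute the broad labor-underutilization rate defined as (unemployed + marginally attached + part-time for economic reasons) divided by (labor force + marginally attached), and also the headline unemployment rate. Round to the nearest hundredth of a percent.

Labor force = 186.70 + 12.42 = 199.12 million.
Numerator = 12.42 + 3.11 + 6.62 = 22.15 million.
Denominator = 199.12 + 3.11 = 202.23 million.
Broad rate = 22.15 / 202.23 = 10.95%.
Headline unemployment rate = 12.42 / 199.12 = 6.24%.

Broad underutilization rate ≈ 10.95%; headline unemployment rate ≈ 6.24%.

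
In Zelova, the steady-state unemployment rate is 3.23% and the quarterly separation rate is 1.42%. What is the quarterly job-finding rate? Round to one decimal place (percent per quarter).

Job-finding rate ≈ 42.5% per quarter.

From u* = s/(s+f): f = s·(1−u)/u.
f = 1.42 × (1 − 0.0323) / 0.0323 = 1.3741 / 0.0323 ≈ 42.5% per quarter.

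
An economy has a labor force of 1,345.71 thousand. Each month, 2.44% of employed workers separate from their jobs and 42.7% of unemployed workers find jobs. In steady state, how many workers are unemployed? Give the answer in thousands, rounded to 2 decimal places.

About 72.74 thousand are unemployed in steady state.

Steady-state unemployment rate u* = s/(s+f) = 2.44/(2.44+42.7) = 0.054054.
Unemployed = u* × labor force = 0.054054 × 1,345.71 ≈ 72.74 thousand.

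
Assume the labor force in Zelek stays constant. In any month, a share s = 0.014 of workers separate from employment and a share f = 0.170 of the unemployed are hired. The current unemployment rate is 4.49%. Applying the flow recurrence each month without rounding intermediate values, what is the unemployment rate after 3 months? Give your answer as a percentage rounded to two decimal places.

Unemployment rate after three months ≈ 5.91%.

With a fixed labor force, u_{t+1} = u_t + s·(1−u_t) − f·u_t = u_t·(1−s−f) + s.
Here 1−s−f = 0.816 and s = 0.014.
u_1 = 0.044900 × 0.816 + 0.014 = 0.050638.
u_2 = 0.050638 × 0.816 + 0.014 = 0.055321.
u_3 = 0.055321 × 0.816 + 0.014 = 0.059142.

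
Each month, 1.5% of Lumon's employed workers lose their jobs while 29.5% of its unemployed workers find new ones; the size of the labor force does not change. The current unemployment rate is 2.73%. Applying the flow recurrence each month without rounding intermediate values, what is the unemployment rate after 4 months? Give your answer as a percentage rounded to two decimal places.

Unemployment rate after four months ≈ 4.36%.

With a fixed labor force, u_{t+1} = u_t + s·(1−u_t) − f·u_t = u_t·(1−s−f) + s.
Here 1−s−f = 0.690 and s = 0.015.
u_1 = 0.027300 × 0.690 + 0.015 = 0.033837.
u_2 = 0.033837 × 0.690 + 0.015 = 0.038348.
u_3 = 0.038348 × 0.690 + 0.015 = 0.041460.
u_4 = 0.041460 × 0.690 + 0.015 = 0.043607.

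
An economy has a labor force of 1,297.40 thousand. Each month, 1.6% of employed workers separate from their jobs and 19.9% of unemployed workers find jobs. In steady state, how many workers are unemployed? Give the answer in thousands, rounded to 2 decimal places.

Steady-state unemployment rate u* = s/(s+f) = 1.6/(1.6+19.9) = 0.074419.
Unemployed = u* × labor force = 0.074419 × 1,297.40 ≈ 96.55 thousand.

About 96.55 thousand are unemployed in steady state.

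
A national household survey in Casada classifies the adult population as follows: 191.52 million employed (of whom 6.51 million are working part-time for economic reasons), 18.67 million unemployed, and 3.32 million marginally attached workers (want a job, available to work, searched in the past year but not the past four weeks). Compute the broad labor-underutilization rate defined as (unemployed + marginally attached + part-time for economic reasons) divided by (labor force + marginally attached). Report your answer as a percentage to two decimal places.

Labor force = 191.52 + 18.67 = 210.19 million.
Numerator = 18.67 + 3.32 + 6.51 = 28.50 million.
Denominator = 210.19 + 3.32 = 213.51 million.
Broad rate = 28.50 / 213.51 = 13.35%.

Broad underutilization rate ≈ 13.35%.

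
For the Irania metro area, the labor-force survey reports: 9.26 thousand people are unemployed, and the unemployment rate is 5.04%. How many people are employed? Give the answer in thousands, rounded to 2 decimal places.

Labor force = U / u = 9.26 / 0.0504 ≈ 183.73 thousand.
Employed = labor force − unemployed = 183.73 − 9.26 = 174.47 thousand.

About 174.47 thousand are employed.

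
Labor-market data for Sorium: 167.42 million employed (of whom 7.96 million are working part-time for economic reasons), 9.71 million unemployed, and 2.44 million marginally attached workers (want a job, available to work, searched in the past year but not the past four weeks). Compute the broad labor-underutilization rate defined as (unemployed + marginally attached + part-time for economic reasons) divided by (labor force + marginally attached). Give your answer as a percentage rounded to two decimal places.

Broad underutilization rate ≈ 11.20%.

Labor force = 167.42 + 9.71 = 177.13 million.
Numerator = 9.71 + 2.44 + 7.96 = 20.11 million.
Denominator = 177.13 + 2.44 = 179.57 million.
Broad rate = 20.11 / 179.57 = 11.20%.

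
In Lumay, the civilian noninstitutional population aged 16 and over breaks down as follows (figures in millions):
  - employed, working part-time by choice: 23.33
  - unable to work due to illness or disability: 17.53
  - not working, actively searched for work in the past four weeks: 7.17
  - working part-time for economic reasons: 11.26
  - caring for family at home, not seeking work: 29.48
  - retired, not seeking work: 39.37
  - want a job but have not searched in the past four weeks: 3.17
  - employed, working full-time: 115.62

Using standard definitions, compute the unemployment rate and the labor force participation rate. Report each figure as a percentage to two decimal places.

Employed = 23.33 + 11.26 + 115.62 = 150.21 million (anyone who worked, including part-time for economic reasons, counts as employed).
Unemployed = 7.17 million.
Labor force = 150.21 + 7.17 = 157.38 million.
Not in labor force = 17.53 + 29.48 + 39.37 + 3.17 = 89.55 million (those not working and not actively searching are outside the labor force — including those who want a job but have given up searching).
Civilian working-age population = 157.38 + 89.55 = 246.93 million.
Unemployment rate = 7.17 / 157.38 = 4.56%.
Labor force participation rate = 157.38 / 246.93 = 63.73%.

Unemployment rate ≈ 4.56%; labor force participation rate ≈ 63.73%.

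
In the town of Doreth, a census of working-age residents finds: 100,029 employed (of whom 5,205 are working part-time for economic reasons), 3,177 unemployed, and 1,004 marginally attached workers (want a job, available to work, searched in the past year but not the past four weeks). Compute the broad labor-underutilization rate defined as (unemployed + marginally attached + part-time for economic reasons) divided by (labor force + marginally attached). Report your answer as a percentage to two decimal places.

Labor force = 100,029 + 3,177 = 103,206.
Numerator = 3,177 + 1,004 + 5,205 = 9,386.
Denominator = 103,206 + 1,004 = 104,210.
Broad rate = 9,386 / 104,210 = 9.01%.

Broad underutilization rate ≈ 9.01%.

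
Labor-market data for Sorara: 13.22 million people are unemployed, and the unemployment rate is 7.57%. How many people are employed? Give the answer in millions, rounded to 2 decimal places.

Labor force = U / u = 13.22 / 0.0757 ≈ 174.64 million.
Employed = labor force − unemployed = 174.64 − 13.22 = 161.42 million.

About 161.42 million are employed.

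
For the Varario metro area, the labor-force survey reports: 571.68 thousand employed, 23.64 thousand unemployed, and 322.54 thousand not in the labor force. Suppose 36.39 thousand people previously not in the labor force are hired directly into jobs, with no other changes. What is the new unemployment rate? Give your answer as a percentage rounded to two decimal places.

Initially, labor force = 571.68 + 23.64 = 595.32 thousand, so u = 23.64/595.32 = 3.97%.
After the change, employed and labor force both rise by 36.39; unemployed unchanged → E = 608.07, U = 23.64, labor force = 631.71 thousand.
New unemployment rate = 23.64 / 631.71 = 3.74%.

New unemployment rate ≈ 3.74%.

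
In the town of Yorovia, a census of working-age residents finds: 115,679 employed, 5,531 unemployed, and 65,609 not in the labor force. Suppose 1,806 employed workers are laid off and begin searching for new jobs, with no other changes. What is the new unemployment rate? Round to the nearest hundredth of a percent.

New unemployment rate ≈ 6.05%.

Initially, labor force = 115,679 + 5,531 = 121,210, so u = 5,531/121,210 = 4.56%.
After the change, employed falls and unemployed rises by 1,806; labor force unchanged → E = 113,873, U = 7,337, labor force = 121,210.
New unemployment rate = 7,337 / 121,210 = 6.05%.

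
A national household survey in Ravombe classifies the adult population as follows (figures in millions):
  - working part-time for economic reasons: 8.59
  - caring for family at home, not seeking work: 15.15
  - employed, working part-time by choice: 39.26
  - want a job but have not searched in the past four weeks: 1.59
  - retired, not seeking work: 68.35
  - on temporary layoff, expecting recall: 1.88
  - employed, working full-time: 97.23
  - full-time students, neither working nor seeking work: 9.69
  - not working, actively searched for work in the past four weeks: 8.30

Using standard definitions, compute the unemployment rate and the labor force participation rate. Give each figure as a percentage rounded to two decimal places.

Employed = 8.59 + 39.26 + 97.23 = 145.08 million (anyone who worked, including part-time for economic reasons, counts as employed).
Unemployed = 1.88 + 8.30 = 10.18 million (jobless and actively searching, or on temporary layoff).
Labor force = 145.08 + 10.18 = 155.26 million.
Not in labor force = 15.15 + 1.59 + 68.35 + 9.69 = 94.78 million (those not working and not actively searching are outside the labor force — including those who want a job but have given up searching).
Civilian working-age population = 155.26 + 94.78 = 250.04 million.
Unemployment rate = 10.18 / 155.26 = 6.56%.
Labor force participation rate = 155.26 / 250.04 = 62.09%.

Unemployment rate ≈ 6.56%; labor force participation rate ≈ 62.09%.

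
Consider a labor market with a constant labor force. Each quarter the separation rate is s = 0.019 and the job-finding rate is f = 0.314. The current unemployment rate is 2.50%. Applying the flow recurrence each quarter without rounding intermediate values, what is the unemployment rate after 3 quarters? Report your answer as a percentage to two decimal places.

Unemployment rate after three quarters ≈ 4.75%.

With a fixed labor force, u_{t+1} = u_t + s·(1−u_t) − f·u_t = u_t·(1−s−f) + s.
Here 1−s−f = 0.667 and s = 0.019.
u_1 = 0.025000 × 0.667 + 0.019 = 0.035675.
u_2 = 0.035675 × 0.667 + 0.019 = 0.042795.
u_3 = 0.042795 × 0.667 + 0.019 = 0.047544.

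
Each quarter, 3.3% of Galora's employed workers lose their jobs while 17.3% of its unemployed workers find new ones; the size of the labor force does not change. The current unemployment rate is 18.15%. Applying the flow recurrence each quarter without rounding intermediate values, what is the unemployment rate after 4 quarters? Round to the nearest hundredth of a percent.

With a fixed labor force, u_{t+1} = u_t + s·(1−u_t) − f·u_t = u_t·(1−s−f) + s.
Here 1−s−f = 0.794 and s = 0.033.
u_1 = 0.181500 × 0.794 + 0.033 = 0.177111.
u_2 = 0.177111 × 0.794 + 0.033 = 0.173626.
u_3 = 0.173626 × 0.794 + 0.033 = 0.170859.
u_4 = 0.170859 × 0.794 + 0.033 = 0.168662.

Unemployment rate after four quarters ≈ 16.87%.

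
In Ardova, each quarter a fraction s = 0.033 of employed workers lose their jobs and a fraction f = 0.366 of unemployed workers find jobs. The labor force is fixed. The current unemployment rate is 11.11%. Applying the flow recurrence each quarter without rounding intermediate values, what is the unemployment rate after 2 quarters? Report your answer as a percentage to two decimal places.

With a fixed labor force, u_{t+1} = u_t + s·(1−u_t) − f·u_t = u_t·(1−s−f) + s.
Here 1−s−f = 0.601 and s = 0.033.
u_1 = 0.111100 × 0.601 + 0.033 = 0.099771.
u_2 = 0.099771 × 0.601 + 0.033 = 0.092962.

Unemployment rate after two quarters ≈ 9.30%.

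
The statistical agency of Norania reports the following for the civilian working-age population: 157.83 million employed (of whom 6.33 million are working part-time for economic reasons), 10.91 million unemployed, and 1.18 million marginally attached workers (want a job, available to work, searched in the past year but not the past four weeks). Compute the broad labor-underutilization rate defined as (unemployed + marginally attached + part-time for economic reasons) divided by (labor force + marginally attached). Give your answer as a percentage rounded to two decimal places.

Broad underutilization rate ≈ 10.84%.

Labor force = 157.83 + 10.91 = 168.74 million.
Numerator = 10.91 + 1.18 + 6.33 = 18.42 million.
Denominator = 168.74 + 1.18 = 169.92 million.
Broad rate = 18.42 / 169.92 = 10.84%.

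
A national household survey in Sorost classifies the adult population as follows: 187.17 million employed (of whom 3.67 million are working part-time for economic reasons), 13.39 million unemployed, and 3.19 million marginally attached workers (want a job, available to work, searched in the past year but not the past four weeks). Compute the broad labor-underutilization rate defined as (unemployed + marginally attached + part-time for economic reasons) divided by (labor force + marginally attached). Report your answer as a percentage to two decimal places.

Labor force = 187.17 + 13.39 = 200.56 million.
Numerator = 13.39 + 3.19 + 3.67 = 20.25 million.
Denominator = 200.56 + 3.19 = 203.75 million.
Broad rate = 20.25 / 203.75 = 9.94%.

Broad underutilization rate ≈ 9.94%.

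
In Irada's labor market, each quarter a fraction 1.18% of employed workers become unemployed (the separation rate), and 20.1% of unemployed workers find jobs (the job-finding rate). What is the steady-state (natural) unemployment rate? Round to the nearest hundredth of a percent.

Steady-state unemployment rate ≈ 5.55%.

At steady state the flows balance: s·E = f·U, so U/(E+U) = s/(s+f).
u* = 1.18 / (1.18 + 20.1) = 1.18 / 21.28 = 5.55%.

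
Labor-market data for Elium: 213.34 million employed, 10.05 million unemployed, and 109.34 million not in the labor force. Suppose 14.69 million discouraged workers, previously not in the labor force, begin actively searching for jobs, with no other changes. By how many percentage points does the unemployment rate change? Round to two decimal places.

The unemployment rate changes by +5.89 percentage points.

Initially, labor force = 213.34 + 10.05 = 223.39 million, so u = 10.05/223.39 = 4.50%.
After the change, unemployed and labor force both rise by 14.69 → E = 213.34, U = 24.74, labor force = 238.08 million.
New unemployment rate = 24.74 / 238.08 = 10.39%.
Change = 10.39% − 4.50% = +5.89 percentage points.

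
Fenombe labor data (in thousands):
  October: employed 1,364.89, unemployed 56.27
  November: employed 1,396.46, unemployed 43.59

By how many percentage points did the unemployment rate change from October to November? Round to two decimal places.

October: labor force = 1,364.89 + 56.27 = 1,421.16; u = 56.27/1,421.16 = 3.96%.
November: labor force = 1,396.46 + 43.59 = 1,440.05; u = 43.59/1,440.05 = 3.03%.
Change = 3.03% − 3.96% = −0.93 pp.

The unemployment rate changed by −0.93 percentage points.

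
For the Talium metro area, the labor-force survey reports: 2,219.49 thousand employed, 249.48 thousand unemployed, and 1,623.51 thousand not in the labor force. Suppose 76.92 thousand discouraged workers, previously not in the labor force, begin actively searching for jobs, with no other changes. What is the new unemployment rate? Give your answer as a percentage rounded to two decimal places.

Initially, labor force = 2,219.49 + 249.48 = 2,468.97 thousand, so u = 249.48/2,468.97 = 10.10%.
After the change, unemployed and labor force both rise by 76.92 → E = 2,219.49, U = 326.40, labor force = 2,545.89 thousand.
New unemployment rate = 326.40 / 2,545.89 = 12.82%.

New unemployment rate ≈ 12.82%.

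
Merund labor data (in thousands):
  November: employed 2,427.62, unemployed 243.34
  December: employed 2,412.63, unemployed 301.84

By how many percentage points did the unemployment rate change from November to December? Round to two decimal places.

The unemployment rate changed by +2.01 percentage points.

November: labor force = 2,427.62 + 243.34 = 2,670.96; u = 243.34/2,670.96 = 9.11%.
December: labor force = 2,412.63 + 301.84 = 2,714.47; u = 301.84/2,714.47 = 11.12%.
Change = 11.12% − 9.11% = +2.01 pp.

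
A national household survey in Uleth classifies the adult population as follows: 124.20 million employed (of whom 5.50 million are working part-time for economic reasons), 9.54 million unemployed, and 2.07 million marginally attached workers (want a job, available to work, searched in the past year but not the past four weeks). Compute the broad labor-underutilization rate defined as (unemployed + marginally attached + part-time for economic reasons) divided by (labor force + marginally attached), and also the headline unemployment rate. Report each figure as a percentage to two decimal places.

Labor force = 124.20 + 9.54 = 133.74 million.
Numerator = 9.54 + 2.07 + 5.50 = 17.11 million.
Denominator = 133.74 + 2.07 = 135.81 million.
Broad rate = 17.11 / 135.81 = 12.60%.
Headline unemployment rate = 9.54 / 133.74 = 7.13%.

Broad underutilization rate ≈ 12.60%; headline unemployment rate ≈ 7.13%.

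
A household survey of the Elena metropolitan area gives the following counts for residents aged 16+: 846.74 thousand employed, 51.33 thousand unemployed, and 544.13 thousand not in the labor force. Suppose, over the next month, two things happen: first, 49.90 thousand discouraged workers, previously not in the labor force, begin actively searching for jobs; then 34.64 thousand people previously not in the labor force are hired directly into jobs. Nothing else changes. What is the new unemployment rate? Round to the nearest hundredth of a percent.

New unemployment rate ≈ 10.30%.

Initially, labor force = 846.74 + 51.33 = 898.07 thousand, so u = 51.33/898.07 = 5.72%.
After the first change, unemployed and labor force both rise by 49.90 → E = 846.74, U = 101.23, labor force = 947.97 thousand.
After the second change, employed and labor force both rise by 34.64; unemployed unchanged → E = 881.38, U = 101.23, labor force = 982.61 thousand.
New unemployment rate = 101.23 / 982.61 = 10.30%.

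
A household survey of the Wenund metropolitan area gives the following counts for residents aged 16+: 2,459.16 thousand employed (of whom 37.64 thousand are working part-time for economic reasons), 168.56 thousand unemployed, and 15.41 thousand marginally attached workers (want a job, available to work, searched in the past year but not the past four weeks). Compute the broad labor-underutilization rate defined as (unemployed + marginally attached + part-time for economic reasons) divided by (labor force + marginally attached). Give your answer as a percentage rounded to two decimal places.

Broad underutilization rate ≈ 8.38%.

Labor force = 2,459.16 + 168.56 = 2,627.72 thousand.
Numerator = 168.56 + 15.41 + 37.64 = 221.61 thousand.
Denominator = 2,627.72 + 15.41 = 2,643.13 thousand.
Broad rate = 221.61 / 2,643.13 = 8.38%.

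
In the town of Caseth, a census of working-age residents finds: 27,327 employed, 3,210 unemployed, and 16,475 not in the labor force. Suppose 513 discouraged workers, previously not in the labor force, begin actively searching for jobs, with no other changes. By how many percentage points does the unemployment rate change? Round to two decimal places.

Initially, labor force = 27,327 + 3,210 = 30,537, so u = 3,210/30,537 = 10.51%.
After the change, unemployed and labor force both rise by 513 → E = 27,327, U = 3,723, labor force = 31,050.
New unemployment rate = 3,723 / 31,050 = 11.99%.
Change = 11.99% − 10.51% = +1.48 percentage points.

The unemployment rate changes by +1.48 percentage points.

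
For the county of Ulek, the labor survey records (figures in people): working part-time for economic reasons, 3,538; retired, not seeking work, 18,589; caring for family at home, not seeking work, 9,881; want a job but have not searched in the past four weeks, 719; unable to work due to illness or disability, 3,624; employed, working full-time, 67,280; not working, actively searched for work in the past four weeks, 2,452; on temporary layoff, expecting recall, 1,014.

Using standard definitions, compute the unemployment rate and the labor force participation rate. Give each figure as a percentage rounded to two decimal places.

Employed = 3,538 + 67,280 = 70,818 (anyone who worked, including part-time for economic reasons, counts as employed).
Unemployed = 2,452 + 1,014 = 3,466 (jobless and actively searching, or on temporary layoff).
Labor force = 70,818 + 3,466 = 74,284.
Not in labor force = 18,589 + 9,881 + 719 + 3,624 = 32,813 (those not working and not actively searching are outside the labor force — including those who want a job but have given up searching).
Civilian working-age population = 74,284 + 32,813 = 107,097.
Unemployment rate = 3,466 / 74,284 = 4.67%.
Labor force participation rate = 74,284 / 107,097 = 69.36%.

Unemployment rate ≈ 4.67%; labor force participation rate ≈ 69.36%.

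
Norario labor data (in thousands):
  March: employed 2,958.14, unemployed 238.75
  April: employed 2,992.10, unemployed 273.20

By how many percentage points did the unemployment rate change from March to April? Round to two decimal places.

March: labor force = 2,958.14 + 238.75 = 3,196.89; u = 238.75/3,196.89 = 7.47%.
April: labor force = 2,992.10 + 273.20 = 3,265.30; u = 273.20/3,265.30 = 8.37%.
Change = 8.37% − 7.47% = +0.90 pp.

The unemployment rate changed by +0.90 percentage points.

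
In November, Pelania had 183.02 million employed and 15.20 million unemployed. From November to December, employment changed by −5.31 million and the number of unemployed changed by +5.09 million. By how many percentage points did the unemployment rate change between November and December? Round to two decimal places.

The unemployment rate changed by +2.58 percentage points.

November: labor force = 183.02 + 15.20 = 198.22; u = 15.20/198.22 = 7.67%.
December: labor force = 177.71 + 20.29 = 198.00; u = 20.29/198.00 = 10.25%.
Change = 10.25% − 7.67% = +2.58 pp.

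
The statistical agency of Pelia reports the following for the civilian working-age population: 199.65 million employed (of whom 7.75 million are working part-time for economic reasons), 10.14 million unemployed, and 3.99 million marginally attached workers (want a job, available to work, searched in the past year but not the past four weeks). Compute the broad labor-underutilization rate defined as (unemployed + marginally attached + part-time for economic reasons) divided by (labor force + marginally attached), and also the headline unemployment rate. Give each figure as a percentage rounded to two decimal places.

Labor force = 199.65 + 10.14 = 209.79 million.
Numerator = 10.14 + 3.99 + 7.75 = 21.88 million.
Denominator = 209.79 + 3.99 = 213.78 million.
Broad rate = 21.88 / 213.78 = 10.23%.
Headline unemployment rate = 10.14 / 209.79 = 4.83%.

Broad underutilization rate ≈ 10.23%; headline unemployment rate ≈ 4.83%.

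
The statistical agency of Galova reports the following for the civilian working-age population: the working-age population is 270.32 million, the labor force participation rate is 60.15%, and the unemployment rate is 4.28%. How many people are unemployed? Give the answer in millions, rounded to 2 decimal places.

Labor force = 0.6015 × 270.32 = 162.60 million.
Unemployed = 0.0428 × 162.60 ≈ 6.96 million.

About 6.96 million are unemployed.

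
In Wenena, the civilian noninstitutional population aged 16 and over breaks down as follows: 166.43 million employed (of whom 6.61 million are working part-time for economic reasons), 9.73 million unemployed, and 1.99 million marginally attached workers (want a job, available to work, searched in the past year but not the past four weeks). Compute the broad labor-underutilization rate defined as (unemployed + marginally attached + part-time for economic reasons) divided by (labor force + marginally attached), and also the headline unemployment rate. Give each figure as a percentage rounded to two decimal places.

Labor force = 166.43 + 9.73 = 176.16 million.
Numerator = 9.73 + 1.99 + 6.61 = 18.33 million.
Denominator = 176.16 + 1.99 = 178.15 million.
Broad rate = 18.33 / 178.15 = 10.29%.
Headline unemployment rate = 9.73 / 176.16 = 5.52%.

Broad underutilization rate ≈ 10.29%; headline unemployment rate ≈ 5.52%.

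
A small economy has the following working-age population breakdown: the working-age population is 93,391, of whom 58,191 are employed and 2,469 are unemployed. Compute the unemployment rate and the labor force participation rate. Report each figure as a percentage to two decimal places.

Unemployment rate ≈ 4.07%; labor force participation rate ≈ 64.95%.

Labor force = employed + unemployed = 58,191 + 2,469 = 60,660.
Unemployment rate = 2,469 / 60,660 = 4.07%.
Labor force participation rate = 60,660 / 93,391 = 64.95%.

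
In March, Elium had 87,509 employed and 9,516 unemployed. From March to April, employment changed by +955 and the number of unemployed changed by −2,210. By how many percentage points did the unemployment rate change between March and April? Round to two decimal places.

March: labor force = 87,509 + 9,516 = 97,025; u = 9,516/97,025 = 9.81%.
April: labor force = 88,464 + 7,306 = 95,770; u = 7,306/95,770 = 7.63%.
Change = 7.63% − 9.81% = −2.18 pp.

The unemployment rate changed by −2.18 percentage points.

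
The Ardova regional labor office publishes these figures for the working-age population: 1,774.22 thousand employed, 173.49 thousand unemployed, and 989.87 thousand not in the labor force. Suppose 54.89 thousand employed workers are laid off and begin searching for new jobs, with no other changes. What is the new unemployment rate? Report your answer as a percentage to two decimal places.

New unemployment rate ≈ 11.73%.

Initially, labor force = 1,774.22 + 173.49 = 1,947.71 thousand, so u = 173.49/1,947.71 = 8.91%.
After the change, employed falls and unemployed rises by 54.89; labor force unchanged → E = 1,719.33, U = 228.38, labor force = 1,947.71 thousand.
New unemployment rate = 228.38 / 1,947.71 = 11.73%.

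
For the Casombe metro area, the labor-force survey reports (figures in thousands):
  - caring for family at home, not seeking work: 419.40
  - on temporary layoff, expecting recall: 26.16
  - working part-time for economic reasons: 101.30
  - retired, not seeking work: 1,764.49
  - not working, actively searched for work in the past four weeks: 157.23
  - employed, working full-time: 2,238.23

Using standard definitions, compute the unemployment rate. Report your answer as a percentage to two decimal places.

Employed = 101.30 + 2,238.23 = 2,339.53 thousand (anyone who worked, including part-time for economic reasons, counts as employed).
Unemployed = 26.16 + 157.23 = 183.39 thousand (jobless and actively searching, or on temporary layoff).
Labor force = 2,339.53 + 183.39 = 2,522.92 thousand.
Unemployment rate = 183.39 / 2,522.92 = 7.27%.

Unemployment rate ≈ 7.27%.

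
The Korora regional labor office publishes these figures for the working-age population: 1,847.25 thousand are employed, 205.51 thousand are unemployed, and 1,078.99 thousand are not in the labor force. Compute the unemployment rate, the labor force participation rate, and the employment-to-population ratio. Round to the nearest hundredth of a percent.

Labor force = employed + unemployed = 1,847.25 + 205.51 = 2,052.76 thousand.
Working-age population = 2,052.76 + 1,078.99 = 3,131.75 thousand.
Unemployment rate = 205.51 / 2,052.76 = 10.01%.
Labor force participation rate = 2,052.76 / 3,131.75 = 65.55%.
Employment-population ratio = 1,847.25 / 3,131.75 = 58.98%.

Unemployment rate ≈ 10.01%; labor force participation rate ≈ 65.55%; employment-population ratio ≈ 58.98%.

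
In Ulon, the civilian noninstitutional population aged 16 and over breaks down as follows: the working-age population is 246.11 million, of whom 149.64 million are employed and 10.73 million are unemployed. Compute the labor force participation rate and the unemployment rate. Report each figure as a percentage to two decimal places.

Labor force participation rate ≈ 65.16%; unemployment rate ≈ 6.69%.

Labor force = employed + unemployed = 149.64 + 10.73 = 160.37 million.
Unemployment rate = 10.73 / 160.37 = 6.69%.
Labor force participation rate = 160.37 / 246.11 = 65.16%.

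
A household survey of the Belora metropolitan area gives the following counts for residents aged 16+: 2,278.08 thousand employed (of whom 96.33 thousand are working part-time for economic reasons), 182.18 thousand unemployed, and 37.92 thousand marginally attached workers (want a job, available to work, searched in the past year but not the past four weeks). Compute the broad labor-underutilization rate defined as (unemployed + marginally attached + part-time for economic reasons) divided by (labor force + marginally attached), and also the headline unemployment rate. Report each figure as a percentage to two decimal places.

Labor force = 2,278.08 + 182.18 = 2,460.26 thousand.
Numerator = 182.18 + 37.92 + 96.33 = 316.43 thousand.
Denominator = 2,460.26 + 37.92 = 2,498.18 thousand.
Broad rate = 316.43 / 2,498.18 = 12.67%.
Headline unemployment rate = 182.18 / 2,460.26 = 7.40%.

Broad underutilization rate ≈ 12.67%; headline unemployment rate ≈ 7.40%.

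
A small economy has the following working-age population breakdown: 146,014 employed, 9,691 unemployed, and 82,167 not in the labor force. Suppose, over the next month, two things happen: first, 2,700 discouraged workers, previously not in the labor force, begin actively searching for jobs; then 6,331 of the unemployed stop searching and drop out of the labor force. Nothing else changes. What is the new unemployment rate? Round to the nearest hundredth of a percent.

Initially, labor force = 146,014 + 9,691 = 155,705, so u = 9,691/155,705 = 6.22%.
After the first change, unemployed and labor force both rise by 2,700 → E = 146,014, U = 12,391, labor force = 158,405.
After the second change, unemployed and labor force both fall by 6,331 → E = 146,014, U = 6,060, labor force = 152,074.
New unemployment rate = 6,060 / 152,074 = 3.98%.

New unemployment rate ≈ 3.98%.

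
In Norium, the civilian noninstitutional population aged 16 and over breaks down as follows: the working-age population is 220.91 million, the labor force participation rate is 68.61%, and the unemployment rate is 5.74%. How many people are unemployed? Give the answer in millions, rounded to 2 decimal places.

Labor force = 0.6861 × 220.91 = 151.57 million.
Unemployed = 0.0574 × 151.57 ≈ 8.70 million.

About 8.70 million are unemployed.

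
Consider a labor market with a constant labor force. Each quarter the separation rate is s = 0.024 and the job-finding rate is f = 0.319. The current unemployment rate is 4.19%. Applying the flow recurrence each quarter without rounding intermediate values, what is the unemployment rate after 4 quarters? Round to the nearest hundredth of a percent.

Unemployment rate after four quarters ≈ 6.47%.

With a fixed labor force, u_{t+1} = u_t + s·(1−u_t) − f·u_t = u_t·(1−s−f) + s.
Here 1−s−f = 0.657 and s = 0.024.
u_1 = 0.041900 × 0.657 + 0.024 = 0.051528.
u_2 = 0.051528 × 0.657 + 0.024 = 0.057854.
u_3 = 0.057854 × 0.657 + 0.024 = 0.062010.
u_4 = 0.062010 × 0.657 + 0.024 = 0.064741.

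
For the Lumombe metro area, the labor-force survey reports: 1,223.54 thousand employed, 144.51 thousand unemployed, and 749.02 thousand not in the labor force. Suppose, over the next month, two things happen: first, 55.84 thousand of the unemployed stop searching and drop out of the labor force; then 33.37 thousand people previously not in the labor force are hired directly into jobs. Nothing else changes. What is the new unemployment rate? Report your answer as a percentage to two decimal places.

New unemployment rate ≈ 6.59%.

Initially, labor force = 1,223.54 + 144.51 = 1,368.05 thousand, so u = 144.51/1,368.05 = 10.56%.
After the first change, unemployed and labor force both fall by 55.84 → E = 1,223.54, U = 88.67, labor force = 1,312.21 thousand.
After the second change, employed and labor force both rise by 33.37; unemployed unchanged → E = 1,256.91, U = 88.67, labor force = 1,345.58 thousand.
New unemployment rate = 88.67 / 1,345.58 = 6.59%.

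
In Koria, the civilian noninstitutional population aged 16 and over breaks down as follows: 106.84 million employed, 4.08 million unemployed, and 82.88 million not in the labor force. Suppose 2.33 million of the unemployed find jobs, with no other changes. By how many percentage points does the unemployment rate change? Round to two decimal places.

Initially, labor force = 106.84 + 4.08 = 110.92 million, so u = 4.08/110.92 = 3.68%.
After the change, unemployed falls and employed rises by 2.33; labor force unchanged → E = 109.17, U = 1.75, labor force = 110.92 million.
New unemployment rate = 1.75 / 110.92 = 1.58%.
Change = 1.58% − 3.68% = −2.10 percentage points.

The unemployment rate changes by −2.10 percentage points.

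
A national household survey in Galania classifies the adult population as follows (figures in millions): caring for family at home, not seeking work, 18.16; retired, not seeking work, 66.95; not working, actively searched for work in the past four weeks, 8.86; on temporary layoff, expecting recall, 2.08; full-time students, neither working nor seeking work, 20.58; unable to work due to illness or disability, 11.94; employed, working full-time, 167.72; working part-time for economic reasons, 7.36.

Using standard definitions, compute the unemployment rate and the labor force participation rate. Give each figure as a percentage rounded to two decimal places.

Unemployment rate ≈ 5.88%; labor force participation rate ≈ 61.26%.

Employed = 167.72 + 7.36 = 175.08 million (anyone who worked, including part-time for economic reasons, counts as employed).
Unemployed = 8.86 + 2.08 = 10.94 million (jobless and actively searching, or on temporary layoff).
Labor force = 175.08 + 10.94 = 186.02 million.
Not in labor force = 18.16 + 66.95 + 20.58 + 11.94 = 117.63 million (those not working and not actively searching are outside the labor force).
Civilian working-age population = 186.02 + 117.63 = 303.65 million.
Unemployment rate = 10.94 / 186.02 = 5.88%.
Labor force participation rate = 186.02 / 303.65 = 61.26%.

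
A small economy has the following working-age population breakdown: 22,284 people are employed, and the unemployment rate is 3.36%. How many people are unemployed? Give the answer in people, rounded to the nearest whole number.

Let U be the number unemployed. The labor force is E + U, and U/(E+U) = 0.0336.
So U = 0.0336 × 22,284 / (1 − 0.0336) = 748.74 / 0.9664 ≈ 775.

About 775 are unemployed.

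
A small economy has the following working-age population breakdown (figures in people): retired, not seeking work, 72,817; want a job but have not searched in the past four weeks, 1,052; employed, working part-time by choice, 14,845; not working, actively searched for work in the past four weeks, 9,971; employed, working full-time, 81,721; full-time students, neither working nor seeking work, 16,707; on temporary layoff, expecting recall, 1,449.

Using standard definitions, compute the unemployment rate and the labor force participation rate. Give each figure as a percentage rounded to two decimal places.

Employed = 14,845 + 81,721 = 96,566.
Unemployed = 9,971 + 1,449 = 11,420 (jobless and actively searching, or on temporary layoff).
Labor force = 96,566 + 11,420 = 107,986.
Not in labor force = 72,817 + 1,052 + 16,707 = 90,576 (those not working and not actively searching are outside the labor force — including those who want a job but have given up searching).
Civilian working-age population = 107,986 + 90,576 = 198,562.
Unemployment rate = 11,420 / 107,986 = 10.58%.
Labor force participation rate = 107,986 / 198,562 = 54.38%.

Unemployment rate ≈ 10.58%; labor force participation rate ≈ 54.38%.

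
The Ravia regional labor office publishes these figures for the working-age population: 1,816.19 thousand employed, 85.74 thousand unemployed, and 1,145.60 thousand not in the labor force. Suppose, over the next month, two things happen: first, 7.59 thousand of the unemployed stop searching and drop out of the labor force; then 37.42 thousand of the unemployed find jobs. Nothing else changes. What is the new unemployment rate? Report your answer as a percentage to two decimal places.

Initially, labor force = 1,816.19 + 85.74 = 1,901.93 thousand, so u = 85.74/1,901.93 = 4.51%.
After the first change, unemployed and labor force both fall by 7.59 → E = 1,816.19, U = 78.15, labor force = 1,894.34 thousand.
After the second change, unemployed falls and employed rises by 37.42; labor force unchanged → E = 1,853.61, U = 40.73, labor force = 1,894.34 thousand.
New unemployment rate = 40.73 / 1,894.34 = 2.15%.

New unemployment rate ≈ 2.15%.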